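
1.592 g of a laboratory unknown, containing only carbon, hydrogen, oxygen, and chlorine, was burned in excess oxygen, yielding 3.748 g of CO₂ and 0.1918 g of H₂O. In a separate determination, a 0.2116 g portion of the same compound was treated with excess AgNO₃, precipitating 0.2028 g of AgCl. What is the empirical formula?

mol C = 3.748 g CO₂ ÷ 44.009 g/mol = 0.085164 mol
mol H = 2 × 0.1918 g H₂O ÷ 18.015 g/mol = 0.021293 mol
From the AgCl data: mol Cl per gram of compound = (0.2028 ÷ 143.318) ÷ 0.2116 = 0.0066873 mol/g, so in the 1.592 g combustion sample mol Cl = 0.010646 mol
mass O = 1.592 − (1.0229 + 0.021464 + 0.37741) = 0.17022 g → mol O = 0.17022 ÷ 15.999 = 0.010639 mol
Divide by the smallest (0.010639 mol): C 8.005, H 2.001, Cl 1.001, O 1.000

C8H2ClO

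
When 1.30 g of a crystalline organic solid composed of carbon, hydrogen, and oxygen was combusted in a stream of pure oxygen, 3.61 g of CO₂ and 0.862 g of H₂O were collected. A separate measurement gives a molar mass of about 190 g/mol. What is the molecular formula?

C12H14O2

mol C = 3.61 g CO₂ ÷ 44.009 g/mol = 0.08203 mol
mol H = 2 × 0.862 g H₂O ÷ 18.015 g/mol = 0.09570 mol
mass O = 1.30 − (0.9852 + 0.09646) = 0.2183 g → mol O = 0.2183 ÷ 15.999 = 0.01364 mol
Divide by the smallest (0.01364 mol): C 6.012, H 7.014, O 1.000
Empirical formula: C6H7O
Empirical-formula mass = 95.12 g/mol; 190 ÷ 95.12 ≈ 2, so the molecular formula is C12H14O2.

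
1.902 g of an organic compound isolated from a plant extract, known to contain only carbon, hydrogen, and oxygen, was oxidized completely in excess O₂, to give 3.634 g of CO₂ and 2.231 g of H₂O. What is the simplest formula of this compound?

C2H6O

mol C = 3.634 g CO₂ ÷ 44.009 g/mol = 0.082574 mol
mol H = 2 × 2.231 g H₂O ÷ 18.015 g/mol = 0.24768 mol
mass O = 1.902 − (0.99180 + 0.24966) = 0.66054 g → mol O = 0.66054 ÷ 15.999 = 0.041286 mol
Divide by the smallest (0.041286 mol): C 2.000, H 5.999, O 1.000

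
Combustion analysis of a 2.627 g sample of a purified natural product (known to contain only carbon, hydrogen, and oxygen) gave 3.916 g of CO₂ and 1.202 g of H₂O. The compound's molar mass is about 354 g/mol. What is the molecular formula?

C12H18O12

mol C = 3.916 g CO₂ ÷ 44.009 g/mol = 0.088982 mol
mol H = 2 × 1.202 g H₂O ÷ 18.015 g/mol = 0.13344 mol
mass O = 2.627 − (1.0688 + 0.13451) = 1.4237 g → mol O = 1.4237 ÷ 15.999 = 0.088989 mol
Divide by the smallest (0.088982 mol): C 1.000, H 1.500, O 1.000
Multiplying each by 2 gives whole numbers: C 2.00, H 3.00, O 2.00
Empirical formula: C2H3O2
Empirical-formula mass = 59.04 g/mol; 354 ÷ 59.04 ≈ 6, so the molecular formula is C12H18O12.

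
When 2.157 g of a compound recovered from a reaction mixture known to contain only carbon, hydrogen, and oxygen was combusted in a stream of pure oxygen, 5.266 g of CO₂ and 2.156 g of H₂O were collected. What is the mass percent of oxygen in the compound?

22.18%

mol C = 5.266 g CO₂ ÷ 44.009 g/mol = 0.11966 mol
mol H = 2 × 2.156 g H₂O ÷ 18.015 g/mol = 0.23936 mol
mass O = 2.157 − (1.4372 + 0.24127) = 0.47852 g → mol O = 0.47852 ÷ 15.999 = 0.029910 mol
mass % O = 0.47852 g ÷ 2.157 g × 100%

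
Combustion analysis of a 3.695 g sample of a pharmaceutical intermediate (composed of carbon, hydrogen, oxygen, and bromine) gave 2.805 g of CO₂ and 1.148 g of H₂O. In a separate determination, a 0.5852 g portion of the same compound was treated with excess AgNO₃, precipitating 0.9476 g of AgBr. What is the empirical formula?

mol C = 2.805 g CO₂ ÷ 44.009 g/mol = 0.063737 mol
mol H = 2 × 1.148 g H₂O ÷ 18.015 g/mol = 0.12745 mol
From the AgBr data: mol Br per gram of compound = (0.9476 ÷ 187.772) ÷ 0.5852 = 0.0086236 mol/g, so in the 3.695 g combustion sample mol Br = 0.031864 mol
mass O = 3.695 − (0.76554 + 0.12847 + 2.5461) = 0.25490 g → mol O = 0.25490 ÷ 15.999 = 0.015932 mol
Divide by the smallest (0.015932 mol): C 4.000, H 7.999, Br 2.000, O 1.000

C4H8Br2O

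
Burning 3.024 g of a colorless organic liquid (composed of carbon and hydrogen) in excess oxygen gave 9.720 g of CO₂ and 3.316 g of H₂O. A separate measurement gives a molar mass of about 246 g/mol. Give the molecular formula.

mol C = 9.720 g CO₂ ÷ 44.009 g/mol = 0.22086 mol
mol H = 2 × 3.316 g H₂O ÷ 18.015 g/mol = 0.36814 mol
Divide by the smallest (0.22086 mol): C 1.000, H 1.667
Multiplying each by 3 gives whole numbers: C 3.00, H 5.00
Empirical formula: C3H5
Empirical-formula mass = 41.07 g/mol; 246 ÷ 41.07 ≈ 6, so the molecular formula is C18H30.

C18H30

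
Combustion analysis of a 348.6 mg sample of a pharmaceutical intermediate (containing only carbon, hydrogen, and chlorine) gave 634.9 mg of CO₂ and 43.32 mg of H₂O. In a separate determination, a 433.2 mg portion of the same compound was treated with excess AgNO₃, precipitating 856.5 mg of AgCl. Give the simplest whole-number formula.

C3HCl

mol C = 0.6349 g CO₂ ÷ 44.009 g/mol = 0.014427 mol
mol H = 2 × 0.04332 g H₂O ÷ 18.015 g/mol = 0.0048093 mol
From the AgCl data: mol Cl per gram of compound = (0.8565 ÷ 143.318) ÷ 0.4332 = 0.013796 mol/g, so in the 0.3486 g combustion sample mol Cl = 0.0048091 mol
Divide by the smallest (0.0048091 mol): C 3.000, H 1.000, Cl 1.000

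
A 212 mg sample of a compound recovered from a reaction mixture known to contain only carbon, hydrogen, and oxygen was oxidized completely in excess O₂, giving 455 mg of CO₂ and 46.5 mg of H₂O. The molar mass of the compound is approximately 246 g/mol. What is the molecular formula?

C12H6O6

mol C = 0.455 g CO₂ ÷ 44.009 g/mol = 0.01034 mol
mol H = 2 × 0.0465 g H₂O ÷ 18.015 g/mol = 0.005162 mol
mass O = 0.212 − (0.1242 + 0.005204) = 0.08262 g → mol O = 0.08262 ÷ 15.999 = 0.005164 mol
Divide by the smallest (0.005162 mol): C 2.003, H 1.000, O 1.000
Empirical formula: C2HO
Empirical-formula mass = 41.03 g/mol; 246 ÷ 41.03 ≈ 6, so the molecular formula is C12H6O6.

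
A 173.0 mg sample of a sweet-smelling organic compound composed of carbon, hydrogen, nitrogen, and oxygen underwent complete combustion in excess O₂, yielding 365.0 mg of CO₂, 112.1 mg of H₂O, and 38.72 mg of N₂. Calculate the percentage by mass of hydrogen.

mol C = 0.3650 g CO₂ ÷ 44.009 g/mol = 0.0082938 mol
mol H = 2 × 0.1121 g H₂O ÷ 18.015 g/mol = 0.012445 mol
mol N = 2 × 0.03872 g N₂ ÷ 28.014 g/mol = 0.0027643 mol
mass O = 0.1730 − (0.099616 + 0.012545 + 0.038720) = 0.022119 g → mol O = 0.022119 ÷ 15.999 = 0.0013825 mol
mass % H = 0.012545 g ÷ 0.1730 g × 100%

7.25%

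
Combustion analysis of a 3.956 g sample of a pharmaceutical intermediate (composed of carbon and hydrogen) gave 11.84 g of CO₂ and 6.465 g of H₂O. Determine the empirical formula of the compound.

C3H8

mol C = 11.84 g CO₂ ÷ 44.009 g/mol = 0.26904 mol
mol H = 2 × 6.465 g H₂O ÷ 18.015 g/mol = 0.71774 mol
Divide by the smallest (0.26904 mol): C 1.000, H 2.668
Multiplying each by 3 gives whole numbers: C 3.00, H 8.00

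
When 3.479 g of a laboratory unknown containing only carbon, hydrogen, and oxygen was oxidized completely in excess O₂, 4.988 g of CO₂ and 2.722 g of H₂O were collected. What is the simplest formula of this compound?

mol C = 4.988 g CO₂ ÷ 44.009 g/mol = 0.11334 mol
mol H = 2 × 2.722 g H₂O ÷ 18.015 g/mol = 0.30219 mol
mass O = 3.479 − (1.3613 + 0.30461) = 1.8131 g → mol O = 1.8131 ÷ 15.999 = 0.11332 mol
Divide by the smallest (0.11332 mol): C 1.000, H 2.667, O 1.000
Multiplying each by 3 gives whole numbers: C 3.00, H 8.00, O 3.00

C3H8O3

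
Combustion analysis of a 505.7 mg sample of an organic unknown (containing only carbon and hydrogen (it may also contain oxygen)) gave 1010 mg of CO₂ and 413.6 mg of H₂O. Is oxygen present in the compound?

yes

mol C = 1.010 g CO₂ ÷ 44.009 g/mol = 0.022950 mol
mol H = 2 × 0.4136 g H₂O ÷ 18.015 g/mol = 0.045917 mol
C and H account for only 0.32194 g of the 0.5057 g sample; the remaining 0.18376 g must be oxygen.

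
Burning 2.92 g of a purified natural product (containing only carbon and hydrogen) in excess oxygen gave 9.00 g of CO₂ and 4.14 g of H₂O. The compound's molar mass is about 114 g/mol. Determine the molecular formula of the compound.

C8H18

mol C = 9.00 g CO₂ ÷ 44.009 g/mol = 0.2045 mol
mol H = 2 × 4.14 g H₂O ÷ 18.015 g/mol = 0.4596 mol
Divide by the smallest (0.2045 mol): C 1.000, H 2.247
Multiplying each by 4 gives whole numbers: C 4.00, H 8.99
Empirical formula: C4H9
Empirical-formula mass = 57.12 g/mol; 114 ÷ 57.12 ≈ 2, so the molecular formula is C8H18.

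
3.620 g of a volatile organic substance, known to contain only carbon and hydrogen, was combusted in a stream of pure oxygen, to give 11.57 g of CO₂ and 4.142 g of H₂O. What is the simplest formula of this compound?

mol C = 11.57 g CO₂ ÷ 44.009 g/mol = 0.26290 mol
mol H = 2 × 4.142 g H₂O ÷ 18.015 g/mol = 0.45984 mol
Divide by the smallest (0.26290 mol): C 1.000, H 1.749
Multiplying each by 4 gives whole numbers: C 4.00, H 7.00

C4H7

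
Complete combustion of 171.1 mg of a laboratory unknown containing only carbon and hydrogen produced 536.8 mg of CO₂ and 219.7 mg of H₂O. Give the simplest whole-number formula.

CH2

mol C = 0.5368 g CO₂ ÷ 44.009 g/mol = 0.012198 mol
mol H = 2 × 0.2197 g H₂O ÷ 18.015 g/mol = 0.024391 mol
Divide by the smallest (0.012198 mol): C 1.000, H 2.000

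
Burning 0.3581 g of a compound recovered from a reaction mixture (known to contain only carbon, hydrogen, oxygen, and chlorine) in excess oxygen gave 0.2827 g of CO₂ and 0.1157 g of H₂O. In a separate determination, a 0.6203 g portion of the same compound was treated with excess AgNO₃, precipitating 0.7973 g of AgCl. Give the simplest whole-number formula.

mol C = 0.2827 g CO₂ ÷ 44.009 g/mol = 0.0064237 mol
mol H = 2 × 0.1157 g H₂O ÷ 18.015 g/mol = 0.012845 mol
From the AgCl data: mol Cl per gram of compound = (0.7973 ÷ 143.318) ÷ 0.6203 = 0.0089685 mol/g, so in the 0.3581 g combustion sample mol Cl = 0.0032116 mol
mass O = 0.3581 − (0.077155 + 0.012948 + 0.11385) = 0.15415 g → mol O = 0.15415 ÷ 15.999 = 0.0096347 mol
Divide by the smallest (0.0032116 mol): C 2.000, H 3.999, Cl 1.000, O 3.000

C2H4ClO3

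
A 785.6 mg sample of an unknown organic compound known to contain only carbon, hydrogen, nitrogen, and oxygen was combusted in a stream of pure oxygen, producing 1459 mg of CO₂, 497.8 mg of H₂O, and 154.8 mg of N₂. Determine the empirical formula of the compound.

mol C = 1.459 g CO₂ ÷ 44.009 g/mol = 0.033152 mol
mol H = 2 × 0.4978 g H₂O ÷ 18.015 g/mol = 0.055265 mol
mol N = 2 × 0.1548 g N₂ ÷ 28.014 g/mol = 0.011052 mol
mass O = 0.7856 − (0.39819 + 0.055707 + 0.15480) = 0.17690 g → mol O = 0.17690 ÷ 15.999 = 0.011057 mol
Divide by the smallest (0.011052 mol): C 3.000, H 5.001, N 1.000, O 1.000

C3H5NO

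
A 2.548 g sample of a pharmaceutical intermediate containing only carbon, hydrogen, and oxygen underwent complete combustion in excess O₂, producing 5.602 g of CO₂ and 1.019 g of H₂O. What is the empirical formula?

mol C = 5.602 g CO₂ ÷ 44.009 g/mol = 0.12729 mol
mol H = 2 × 1.019 g H₂O ÷ 18.015 g/mol = 0.11313 mol
mass O = 2.548 − (1.5289 + 0.11403) = 0.90506 g → mol O = 0.90506 ÷ 15.999 = 0.056570 mol
Divide by the smallest (0.056570 mol): C 2.250, H 2.000, O 1.000
Multiplying each by 4 gives whole numbers: C 9.00, H 8.00, O 4.00

C9H8O4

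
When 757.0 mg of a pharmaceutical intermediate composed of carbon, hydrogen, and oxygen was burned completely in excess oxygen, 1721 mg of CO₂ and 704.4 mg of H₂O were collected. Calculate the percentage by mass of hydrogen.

mol C = 1.721 g CO₂ ÷ 44.009 g/mol = 0.039106 mol
mol H = 2 × 0.7044 g H₂O ÷ 18.015 g/mol = 0.078201 mol
mass O = 0.7570 − (0.46970 + 0.078827) = 0.20848 g → mol O = 0.20848 ÷ 15.999 = 0.013031 mol
mass % H = 0.078827 g ÷ 0.7570 g × 100%

10.41%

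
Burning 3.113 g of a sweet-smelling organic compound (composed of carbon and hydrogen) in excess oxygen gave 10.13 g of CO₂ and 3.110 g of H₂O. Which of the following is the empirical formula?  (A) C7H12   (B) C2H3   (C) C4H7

(B) C2H3

mol C = 10.13 g CO₂ ÷ 44.009 g/mol = 0.23018 mol
mol H = 2 × 3.110 g H₂O ÷ 18.015 g/mol = 0.34527 mol
Divide by the smallest (0.23018 mol): C 1.000, H 1.500
Multiplying each by 2 gives whole numbers: C 2.00, H 3.00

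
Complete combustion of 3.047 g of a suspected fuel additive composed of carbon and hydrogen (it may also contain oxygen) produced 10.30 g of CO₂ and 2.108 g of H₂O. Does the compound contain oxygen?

mol C = 10.30 g CO₂ ÷ 44.009 g/mol = 0.23404 mol
mol H = 2 × 2.108 g H₂O ÷ 18.015 g/mol = 0.23403 mol
C and H together account for 3.0470 g — essentially the entire 3.047 g sample — so the compound contains no oxygen.

no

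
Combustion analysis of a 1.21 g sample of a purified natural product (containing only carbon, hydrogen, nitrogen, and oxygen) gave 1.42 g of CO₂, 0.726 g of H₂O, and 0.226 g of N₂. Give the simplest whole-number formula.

C2H5NO2

mol C = 1.42 g CO₂ ÷ 44.009 g/mol = 0.03227 mol
mol H = 2 × 0.726 g H₂O ÷ 18.015 g/mol = 0.08060 mol
mol N = 2 × 0.226 g N₂ ÷ 28.014 g/mol = 0.01613 mol
mass O = 1.21 − (0.3875 + 0.08124 + 0.2260) = 0.5152 g → mol O = 0.5152 ÷ 15.999 = 0.03220 mol
Divide by the smallest (0.01613 mol): C 2.000, H 4.995, N 1.000, O 1.996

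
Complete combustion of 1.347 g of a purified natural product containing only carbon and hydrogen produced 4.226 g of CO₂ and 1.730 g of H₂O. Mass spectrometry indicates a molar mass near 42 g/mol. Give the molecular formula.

mol C = 4.226 g CO₂ ÷ 44.009 g/mol = 0.096026 mol
mol H = 2 × 1.730 g H₂O ÷ 18.015 g/mol = 0.19206 mol
Divide by the smallest (0.096026 mol): C 1.000, H 2.000
Empirical formula: CH2
Empirical-formula mass = 14.03 g/mol; 42 ÷ 14.03 ≈ 3, so the molecular formula is C3H6.

C3H6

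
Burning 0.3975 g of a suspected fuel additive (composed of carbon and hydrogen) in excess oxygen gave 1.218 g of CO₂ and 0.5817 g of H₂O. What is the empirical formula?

mol C = 1.218 g CO₂ ÷ 44.009 g/mol = 0.027676 mol
mol H = 2 × 0.5817 g H₂O ÷ 18.015 g/mol = 0.064580 mol
Divide by the smallest (0.027676 mol): C 1.000, H 2.333
Multiplying each by 3 gives whole numbers: C 3.00, H 7.00

C3H7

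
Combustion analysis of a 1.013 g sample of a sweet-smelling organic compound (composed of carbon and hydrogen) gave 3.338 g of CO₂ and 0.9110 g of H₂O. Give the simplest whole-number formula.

mol C = 3.338 g CO₂ ÷ 44.009 g/mol = 0.075848 mol
mol H = 2 × 0.9110 g H₂O ÷ 18.015 g/mol = 0.10114 mol
Divide by the smallest (0.075848 mol): C 1.000, H 1.333
Multiplying each by 3 gives whole numbers: C 3.00, H 4.00

C3H4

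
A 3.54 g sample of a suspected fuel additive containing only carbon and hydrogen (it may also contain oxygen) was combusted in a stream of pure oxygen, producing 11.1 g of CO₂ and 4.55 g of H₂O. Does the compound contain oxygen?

mol C = 11.1 g CO₂ ÷ 44.009 g/mol = 0.2522 mol
mol H = 2 × 4.55 g H₂O ÷ 18.015 g/mol = 0.5051 mol
C and H together account for 3.539 g — essentially the entire 3.54 g sample — so the compound contains no oxygen.

no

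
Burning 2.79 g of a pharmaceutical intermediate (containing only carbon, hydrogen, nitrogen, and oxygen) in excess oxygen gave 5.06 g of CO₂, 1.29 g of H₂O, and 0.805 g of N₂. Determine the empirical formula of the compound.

C4H5N2O

mol C = 5.06 g CO₂ ÷ 44.009 g/mol = 0.1150 mol
mol H = 2 × 1.29 g H₂O ÷ 18.015 g/mol = 0.1432 mol
mol N = 2 × 0.805 g N₂ ÷ 28.014 g/mol = 0.05747 mol
mass O = 2.79 − (1.381 + 0.1444 + 0.8050) = 0.4597 g → mol O = 0.4597 ÷ 15.999 = 0.02873 mol
Divide by the smallest (0.02873 mol): C 4.002, H 4.985, N 2.000, O 1.000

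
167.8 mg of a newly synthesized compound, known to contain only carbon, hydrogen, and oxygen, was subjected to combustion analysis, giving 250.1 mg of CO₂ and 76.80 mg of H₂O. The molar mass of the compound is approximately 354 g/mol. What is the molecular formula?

C12H18O12

mol C = 0.2501 g CO₂ ÷ 44.009 g/mol = 0.0056829 mol
mol H = 2 × 0.07680 g H₂O ÷ 18.015 g/mol = 0.0085262 mol
mass O = 0.1678 − (0.068258 + 0.0085944) = 0.090948 g → mol O = 0.090948 ÷ 15.999 = 0.0056846 mol
Divide by the smallest (0.0056829 mol): C 1.000, H 1.500, O 1.000
Multiplying each by 2 gives whole numbers: C 2.00, H 3.00, O 2.00
Empirical formula: C2H3O2
Empirical-formula mass = 59.04 g/mol; 354 ÷ 59.04 ≈ 6, so the molecular formula is C12H18O12.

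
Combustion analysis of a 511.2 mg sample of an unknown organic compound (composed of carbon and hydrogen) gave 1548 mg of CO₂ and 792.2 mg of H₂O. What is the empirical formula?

mol C = 1.548 g CO₂ ÷ 44.009 g/mol = 0.035175 mol
mol H = 2 × 0.7922 g H₂O ÷ 18.015 g/mol = 0.087949 mol
Divide by the smallest (0.035175 mol): C 1.000, H 2.500
Multiplying each by 2 gives whole numbers: C 2.00, H 5.00

C2H5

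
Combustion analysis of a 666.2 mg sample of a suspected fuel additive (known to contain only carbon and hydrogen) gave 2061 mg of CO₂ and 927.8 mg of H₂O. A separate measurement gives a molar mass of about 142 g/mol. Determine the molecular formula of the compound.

mol C = 2.061 g CO₂ ÷ 44.009 g/mol = 0.046831 mol
mol H = 2 × 0.9278 g H₂O ÷ 18.015 g/mol = 0.10300 mol
Divide by the smallest (0.046831 mol): C 1.000, H 2.199
Multiplying each by 5 gives whole numbers: C 5.00, H 11.00
Empirical formula: C5H11
Empirical-formula mass = 71.14 g/mol; 142 ÷ 71.14 ≈ 2, so the molecular formula is C10H22.

C10H22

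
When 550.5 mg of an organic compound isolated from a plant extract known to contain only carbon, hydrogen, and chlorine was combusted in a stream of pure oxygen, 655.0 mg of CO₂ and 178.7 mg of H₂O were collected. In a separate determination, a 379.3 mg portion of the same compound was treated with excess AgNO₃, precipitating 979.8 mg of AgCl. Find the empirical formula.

mol C = 0.6550 g CO₂ ÷ 44.009 g/mol = 0.014883 mol
mol H = 2 × 0.1787 g H₂O ÷ 18.015 g/mol = 0.019839 mol
From the AgCl data: mol Cl per gram of compound = (0.9798 ÷ 143.318) ÷ 0.3793 = 0.018024 mol/g, so in the 0.5505 g combustion sample mol Cl = 0.0099223 mol
Divide by the smallest (0.0099223 mol): C 1.500, H 1.999, Cl 1.000
Multiplying each by 2 gives whole numbers: C 3.00, H 4.00, Cl 2.00

C3H4Cl2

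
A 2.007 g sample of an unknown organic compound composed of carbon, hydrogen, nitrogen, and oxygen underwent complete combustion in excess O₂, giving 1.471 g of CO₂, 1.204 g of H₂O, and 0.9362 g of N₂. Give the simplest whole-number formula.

CH4N2O

mol C = 1.471 g CO₂ ÷ 44.009 g/mol = 0.033425 mol
mol H = 2 × 1.204 g H₂O ÷ 18.015 g/mol = 0.13367 mol
mol N = 2 × 0.9362 g N₂ ÷ 28.014 g/mol = 0.066838 mol
mass O = 2.007 − (0.40147 + 0.13474 + 0.93620) = 0.53460 g → mol O = 0.53460 ÷ 15.999 = 0.033414 mol
Divide by the smallest (0.033414 mol): C 1.000, H 4.000, N 2.000, O 1.000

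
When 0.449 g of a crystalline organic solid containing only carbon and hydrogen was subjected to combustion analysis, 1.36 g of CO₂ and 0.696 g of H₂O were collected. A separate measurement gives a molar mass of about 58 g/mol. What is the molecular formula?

C4H10

mol C = 1.36 g CO₂ ÷ 44.009 g/mol = 0.03090 mol
mol H = 2 × 0.696 g H₂O ÷ 18.015 g/mol = 0.07727 mol
Divide by the smallest (0.03090 mol): C 1.000, H 2.500
Multiplying each by 2 gives whole numbers: C 2.00, H 5.00
Empirical formula: C2H5
Empirical-formula mass = 29.06 g/mol; 58 ÷ 29.06 ≈ 2, so the molecular formula is C4H10.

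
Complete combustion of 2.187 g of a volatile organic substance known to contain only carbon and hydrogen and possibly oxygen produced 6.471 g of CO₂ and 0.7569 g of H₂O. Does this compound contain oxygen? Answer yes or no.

yes

mol C = 6.471 g CO₂ ÷ 44.009 g/mol = 0.14704 mol
mol H = 2 × 0.7569 g H₂O ÷ 18.015 g/mol = 0.084030 mol
C and H account for only 1.8508 g of the 2.187 g sample; the remaining 0.33622 g must be oxygen.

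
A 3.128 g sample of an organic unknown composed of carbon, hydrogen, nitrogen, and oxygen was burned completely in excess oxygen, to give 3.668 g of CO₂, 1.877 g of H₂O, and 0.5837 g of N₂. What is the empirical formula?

mol C = 3.668 g CO₂ ÷ 44.009 g/mol = 0.083347 mol
mol H = 2 × 1.877 g H₂O ÷ 18.015 g/mol = 0.20838 mol
mol N = 2 × 0.5837 g N₂ ÷ 28.014 g/mol = 0.041672 mol
mass O = 3.128 − (1.0011 + 0.21005 + 0.58370) = 1.3332 g → mol O = 1.3332 ÷ 15.999 = 0.083329 mol
Divide by the smallest (0.041672 mol): C 2.000, H 5.001, N 1.000, O 2.000

C2H5NO2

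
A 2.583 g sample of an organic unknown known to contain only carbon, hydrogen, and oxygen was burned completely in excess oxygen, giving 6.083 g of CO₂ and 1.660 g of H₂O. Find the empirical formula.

C3H4O

mol C = 6.083 g CO₂ ÷ 44.009 g/mol = 0.13822 mol
mol H = 2 × 1.660 g H₂O ÷ 18.015 g/mol = 0.18429 mol
mass O = 2.583 − (1.6602 + 0.18577) = 0.73705 g → mol O = 0.73705 ÷ 15.999 = 0.046069 mol
Divide by the smallest (0.046069 mol): C 3.000, H 4.000, O 1.000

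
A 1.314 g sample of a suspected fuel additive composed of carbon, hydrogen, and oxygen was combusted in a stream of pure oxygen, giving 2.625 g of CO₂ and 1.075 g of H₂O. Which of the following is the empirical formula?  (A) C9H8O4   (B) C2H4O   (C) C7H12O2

mol C = 2.625 g CO₂ ÷ 44.009 g/mol = 0.059647 mol
mol H = 2 × 1.075 g H₂O ÷ 18.015 g/mol = 0.11934 mol
mass O = 1.314 − (0.71642 + 0.12030) = 0.47728 g → mol O = 0.47728 ÷ 15.999 = 0.029832 mol
Divide by the smallest (0.029832 mol): C 1.999, H 4.001, O 1.000

(B) C2H4O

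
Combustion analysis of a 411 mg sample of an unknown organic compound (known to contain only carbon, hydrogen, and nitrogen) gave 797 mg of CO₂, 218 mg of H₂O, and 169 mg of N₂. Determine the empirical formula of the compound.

mol C = 0.797 g CO₂ ÷ 44.009 g/mol = 0.01811 mol
mol H = 2 × 0.218 g H₂O ÷ 18.015 g/mol = 0.02420 mol
mol N = 2 × 0.169 g N₂ ÷ 28.014 g/mol = 0.01207 mol
Divide by the smallest (0.01207 mol): C 1.501, H 2.006, N 1.000
Multiplying each by 2 gives whole numbers: C 3.00, H 4.01, N 2.00

C3H4N2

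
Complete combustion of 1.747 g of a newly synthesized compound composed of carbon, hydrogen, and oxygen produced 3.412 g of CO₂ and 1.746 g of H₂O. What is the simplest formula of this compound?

mol C = 3.412 g CO₂ ÷ 44.009 g/mol = 0.077530 mol
mol H = 2 × 1.746 g H₂O ÷ 18.015 g/mol = 0.19384 mol
mass O = 1.747 − (0.93121 + 0.19539) = 0.62040 g → mol O = 0.62040 ÷ 15.999 = 0.038778 mol
Divide by the smallest (0.038778 mol): C 1.999, H 4.999, O 1.000

C2H5O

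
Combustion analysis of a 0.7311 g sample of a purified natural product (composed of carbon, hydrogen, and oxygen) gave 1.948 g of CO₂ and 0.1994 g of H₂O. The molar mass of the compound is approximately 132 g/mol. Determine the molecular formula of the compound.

mol C = 1.948 g CO₂ ÷ 44.009 g/mol = 0.044264 mol
mol H = 2 × 0.1994 g H₂O ÷ 18.015 g/mol = 0.022137 mol
mass O = 0.7311 − (0.53165 + 0.022314) = 0.17713 g → mol O = 0.17713 ÷ 15.999 = 0.011072 mol
Divide by the smallest (0.011072 mol): C 3.998, H 1.999, O 1.000
Empirical formula: C4H2O
Empirical-formula mass = 66.06 g/mol; 132 ÷ 66.06 ≈ 2, so the molecular formula is C8H4O2.

C8H4O2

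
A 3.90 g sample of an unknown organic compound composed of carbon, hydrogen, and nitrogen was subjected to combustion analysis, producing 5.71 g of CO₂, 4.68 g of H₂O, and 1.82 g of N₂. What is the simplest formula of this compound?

CH4N

mol C = 5.71 g CO₂ ÷ 44.009 g/mol = 0.1297 mol
mol H = 2 × 4.68 g H₂O ÷ 18.015 g/mol = 0.5196 mol
mol N = 2 × 1.82 g N₂ ÷ 28.014 g/mol = 0.1299 mol
Divide by the smallest (0.1297 mol): C 1.000, H 4.004, N 1.001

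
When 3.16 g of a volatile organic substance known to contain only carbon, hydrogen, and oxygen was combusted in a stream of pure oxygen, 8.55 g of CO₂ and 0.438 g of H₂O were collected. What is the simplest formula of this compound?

mol C = 8.55 g CO₂ ÷ 44.009 g/mol = 0.1943 mol
mol H = 2 × 0.438 g H₂O ÷ 18.015 g/mol = 0.04863 mol
mass O = 3.16 − (2.333 + 0.04902) = 0.7775 g → mol O = 0.7775 ÷ 15.999 = 0.04860 mol
Divide by the smallest (0.04860 mol): C 3.998, H 1.001, O 1.000

C4HO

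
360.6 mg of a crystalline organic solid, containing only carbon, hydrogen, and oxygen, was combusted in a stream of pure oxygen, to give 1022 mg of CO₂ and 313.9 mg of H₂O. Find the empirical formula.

mol C = 1.022 g CO₂ ÷ 44.009 g/mol = 0.023223 mol
mol H = 2 × 0.3139 g H₂O ÷ 18.015 g/mol = 0.034849 mol
mass O = 0.3606 − (0.27893 + 0.035128) = 0.046547 g → mol O = 0.046547 ÷ 15.999 = 0.0029094 mol
Divide by the smallest (0.0029094 mol): C 7.982, H 11.978, O 1.000

C8H12O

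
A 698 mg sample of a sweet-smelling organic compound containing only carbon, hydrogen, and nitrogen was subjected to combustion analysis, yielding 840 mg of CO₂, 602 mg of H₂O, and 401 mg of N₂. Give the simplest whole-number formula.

C2H7N3

mol C = 0.840 g CO₂ ÷ 44.009 g/mol = 0.01909 mol
mol H = 2 × 0.602 g H₂O ÷ 18.015 g/mol = 0.06683 mol
mol N = 2 × 0.401 g N₂ ÷ 28.014 g/mol = 0.02863 mol
Divide by the smallest (0.01909 mol): C 1.000, H 3.502, N 1.500
Multiplying each by 2 gives whole numbers: C 2.00, H 7.00, N 3.00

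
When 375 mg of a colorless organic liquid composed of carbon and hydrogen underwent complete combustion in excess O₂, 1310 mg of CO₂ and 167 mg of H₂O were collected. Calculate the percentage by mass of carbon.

95.3%

mol C = 1.31 g CO₂ ÷ 44.009 g/mol = 0.02977 mol
mol H = 2 × 0.167 g H₂O ÷ 18.015 g/mol = 0.01854 mol
mass % C = 0.3575 g ÷ 0.375 g × 100%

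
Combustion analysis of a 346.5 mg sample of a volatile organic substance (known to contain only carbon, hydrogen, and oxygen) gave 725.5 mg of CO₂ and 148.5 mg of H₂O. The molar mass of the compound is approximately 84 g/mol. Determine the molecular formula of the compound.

C4H4O2

mol C = 0.7255 g CO₂ ÷ 44.009 g/mol = 0.016485 mol
mol H = 2 × 0.1485 g H₂O ÷ 18.015 g/mol = 0.016486 mol
mass O = 0.3465 − (0.19800 + 0.016618) = 0.13188 g → mol O = 0.13188 ÷ 15.999 = 0.0082428 mol
Divide by the smallest (0.0082428 mol): C 2.000, H 2.000, O 1.000
Empirical formula: C2H2O
Empirical-formula mass = 42.04 g/mol; 84 ÷ 42.04 ≈ 2, so the molecular formula is C4H4O2.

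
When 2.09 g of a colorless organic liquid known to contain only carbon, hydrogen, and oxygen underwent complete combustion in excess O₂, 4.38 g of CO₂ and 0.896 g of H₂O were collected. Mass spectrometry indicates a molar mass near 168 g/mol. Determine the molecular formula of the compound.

mol C = 4.38 g CO₂ ÷ 44.009 g/mol = 0.09953 mol
mol H = 2 × 0.896 g H₂O ÷ 18.015 g/mol = 0.09947 mol
mass O = 2.09 − (1.195 + 0.1003) = 0.7943 g → mol O = 0.7943 ÷ 15.999 = 0.04965 mol
Divide by the smallest (0.04965 mol): C 2.005, H 2.004, O 1.000
Empirical formula: C2H2O
Empirical-formula mass = 42.04 g/mol; 168 ÷ 42.04 ≈ 4, so the molecular formula is C8H8O4.

C8H8O4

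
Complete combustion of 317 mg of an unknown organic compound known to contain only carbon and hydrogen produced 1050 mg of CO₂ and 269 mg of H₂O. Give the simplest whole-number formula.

C4H5

mol C = 1.05 g CO₂ ÷ 44.009 g/mol = 0.02386 mol
mol H = 2 × 0.269 g H₂O ÷ 18.015 g/mol = 0.02986 mol
Divide by the smallest (0.02386 mol): C 1.000, H 1.252
Multiplying each by 4 gives whole numbers: C 4.00, H 5.01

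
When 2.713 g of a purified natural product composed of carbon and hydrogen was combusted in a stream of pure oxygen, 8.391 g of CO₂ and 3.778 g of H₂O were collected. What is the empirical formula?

C5H11

mol C = 8.391 g CO₂ ÷ 44.009 g/mol = 0.19067 mol
mol H = 2 × 3.778 g H₂O ÷ 18.015 g/mol = 0.41943 mol
Divide by the smallest (0.19067 mol): C 1.000, H 2.200
Multiplying each by 5 gives whole numbers: C 5.00, H 11.00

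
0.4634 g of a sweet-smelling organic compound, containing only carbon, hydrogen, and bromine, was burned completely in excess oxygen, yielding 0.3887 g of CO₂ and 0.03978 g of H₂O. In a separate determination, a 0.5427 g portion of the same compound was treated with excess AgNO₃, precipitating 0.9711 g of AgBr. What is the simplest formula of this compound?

C2HBr

mol C = 0.3887 g CO₂ ÷ 44.009 g/mol = 0.0088323 mol
mol H = 2 × 0.03978 g H₂O ÷ 18.015 g/mol = 0.0044163 mol
From the AgBr data: mol Br per gram of compound = (0.9711 ÷ 187.772) ÷ 0.5427 = 0.0095296 mol/g, so in the 0.4634 g combustion sample mol Br = 0.0044160 mol
Divide by the smallest (0.0044160 mol): C 2.000, H 1.000, Br 1.000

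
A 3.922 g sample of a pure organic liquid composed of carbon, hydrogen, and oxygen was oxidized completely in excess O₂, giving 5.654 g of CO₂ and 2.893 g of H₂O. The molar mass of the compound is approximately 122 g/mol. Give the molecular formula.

mol C = 5.654 g CO₂ ÷ 44.009 g/mol = 0.12847 mol
mol H = 2 × 2.893 g H₂O ÷ 18.015 g/mol = 0.32118 mol
mass O = 3.922 − (1.5431 + 0.32375) = 2.0552 g → mol O = 2.0552 ÷ 15.999 = 0.12846 mol
Divide by the smallest (0.12846 mol): C 1.000, H 2.500, O 1.000
Multiplying each by 2 gives whole numbers: C 2.00, H 5.00, O 2.00
Empirical formula: C2H5O2
Empirical-formula mass = 61.06 g/mol; 122 ÷ 61.06 ≈ 2, so the molecular formula is C4H10O4.

C4H10O4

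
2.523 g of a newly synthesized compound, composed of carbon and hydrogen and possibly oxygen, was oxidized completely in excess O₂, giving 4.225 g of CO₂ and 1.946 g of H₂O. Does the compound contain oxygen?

yes

mol C = 4.225 g CO₂ ÷ 44.009 g/mol = 0.096003 mol
mol H = 2 × 1.946 g H₂O ÷ 18.015 g/mol = 0.21604 mol
C and H account for only 1.3709 g of the 2.523 g sample; the remaining 1.1521 g must be oxygen.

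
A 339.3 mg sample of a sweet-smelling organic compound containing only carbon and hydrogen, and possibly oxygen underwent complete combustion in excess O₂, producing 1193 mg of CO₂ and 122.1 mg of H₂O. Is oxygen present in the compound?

mol C = 1.193 g CO₂ ÷ 44.009 g/mol = 0.027108 mol
mol H = 2 × 0.1221 g H₂O ÷ 18.015 g/mol = 0.013555 mol
C and H together account for 0.33926 g — essentially the entire 0.3393 g sample — so the compound contains no oxygen.

no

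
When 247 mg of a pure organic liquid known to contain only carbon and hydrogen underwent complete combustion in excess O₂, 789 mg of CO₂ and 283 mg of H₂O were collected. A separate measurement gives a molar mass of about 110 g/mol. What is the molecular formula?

mol C = 0.789 g CO₂ ÷ 44.009 g/mol = 0.01793 mol
mol H = 2 × 0.283 g H₂O ÷ 18.015 g/mol = 0.03142 mol
Divide by the smallest (0.01793 mol): C 1.000, H 1.752
Multiplying each by 4 gives whole numbers: C 4.00, H 7.01
Empirical formula: C4H7
Empirical-formula mass = 55.10 g/mol; 110 ÷ 55.10 ≈ 2, so the molecular formula is C8H14.

C8H14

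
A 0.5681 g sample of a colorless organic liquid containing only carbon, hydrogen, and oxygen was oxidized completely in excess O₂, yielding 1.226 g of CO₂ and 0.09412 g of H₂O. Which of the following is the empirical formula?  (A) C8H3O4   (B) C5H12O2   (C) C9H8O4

(A) C8H3O4

mol C = 1.226 g CO₂ ÷ 44.009 g/mol = 0.027858 mol
mol H = 2 × 0.09412 g H₂O ÷ 18.015 g/mol = 0.010449 mol
mass O = 0.5681 − (0.33460 + 0.010533) = 0.22297 g → mol O = 0.22297 ÷ 15.999 = 0.013936 mol
Divide by the smallest (0.010449 mol): C 2.666, H 1.000, O 1.334
Multiplying each by 3 gives whole numbers: C 8.00, H 3.00, O 4.00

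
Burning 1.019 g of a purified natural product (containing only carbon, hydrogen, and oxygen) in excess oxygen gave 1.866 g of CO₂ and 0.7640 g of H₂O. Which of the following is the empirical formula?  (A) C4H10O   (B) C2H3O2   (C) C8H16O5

(C) C8H16O5

mol C = 1.866 g CO₂ ÷ 44.009 g/mol = 0.042400 mol
mol H = 2 × 0.7640 g H₂O ÷ 18.015 g/mol = 0.084818 mol
mass O = 1.019 − (0.50927 + 0.085497) = 0.42423 g → mol O = 0.42423 ÷ 15.999 = 0.026516 mol
Divide by the smallest (0.026516 mol): C 1.599, H 3.199, O 1.000
Multiplying each by 5 gives whole numbers: C 8.00, H 15.99, O 5.00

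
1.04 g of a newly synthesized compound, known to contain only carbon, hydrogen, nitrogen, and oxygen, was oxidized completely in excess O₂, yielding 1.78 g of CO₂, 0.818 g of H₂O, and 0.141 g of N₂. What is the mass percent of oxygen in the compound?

mol C = 1.78 g CO₂ ÷ 44.009 g/mol = 0.04045 mol
mol H = 2 × 0.818 g H₂O ÷ 18.015 g/mol = 0.09081 mol
mol N = 2 × 0.141 g N₂ ÷ 28.014 g/mol = 0.01007 mol
mass O = 1.04 − (0.4858 + 0.09154 + 0.1410) = 0.3217 g → mol O = 0.3217 ÷ 15.999 = 0.02011 mol
mass % O = 0.3217 g ÷ 1.04 g × 100%

30.9%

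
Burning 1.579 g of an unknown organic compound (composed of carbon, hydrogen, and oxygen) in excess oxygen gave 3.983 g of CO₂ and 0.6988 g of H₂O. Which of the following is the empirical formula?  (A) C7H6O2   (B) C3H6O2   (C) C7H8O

(A) C7H6O2

mol C = 3.983 g CO₂ ÷ 44.009 g/mol = 0.090504 mol
mol H = 2 × 0.6988 g H₂O ÷ 18.015 g/mol = 0.077580 mol
mass O = 1.579 − (1.0870 + 0.078200) = 0.41375 g → mol O = 0.41375 ÷ 15.999 = 0.025861 mol
Divide by the smallest (0.025861 mol): C 3.500, H 3.000, O 1.000
Multiplying each by 2 gives whole numbers: C 7.00, H 6.00, O 2.00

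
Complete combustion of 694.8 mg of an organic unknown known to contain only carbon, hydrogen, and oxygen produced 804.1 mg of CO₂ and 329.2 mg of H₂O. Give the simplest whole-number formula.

mol C = 0.8041 g CO₂ ÷ 44.009 g/mol = 0.018271 mol
mol H = 2 × 0.3292 g H₂O ÷ 18.015 g/mol = 0.036547 mol
mass O = 0.6948 − (0.21946 + 0.036840) = 0.43850 g → mol O = 0.43850 ÷ 15.999 = 0.027408 mol
Divide by the smallest (0.018271 mol): C 1.000, H 2.000, O 1.500
Multiplying each by 2 gives whole numbers: C 2.00, H 4.00, O 3.00

C2H4O3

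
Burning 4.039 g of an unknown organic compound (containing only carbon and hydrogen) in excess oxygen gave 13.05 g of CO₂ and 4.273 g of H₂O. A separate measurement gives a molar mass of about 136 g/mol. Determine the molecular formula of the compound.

C10H16

mol C = 13.05 g CO₂ ÷ 44.009 g/mol = 0.29653 mol
mol H = 2 × 4.273 g H₂O ÷ 18.015 g/mol = 0.47438 mol
Divide by the smallest (0.29653 mol): C 1.000, H 1.600
Multiplying each by 5 gives whole numbers: C 5.00, H 8.00
Empirical formula: C5H8
Empirical-formula mass = 68.12 g/mol; 136 ÷ 68.12 ≈ 2, so the molecular formula is C10H16.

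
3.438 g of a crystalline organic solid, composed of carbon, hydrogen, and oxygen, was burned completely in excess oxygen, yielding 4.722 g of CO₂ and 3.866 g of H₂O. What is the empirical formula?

mol C = 4.722 g CO₂ ÷ 44.009 g/mol = 0.10730 mol
mol H = 2 × 3.866 g H₂O ÷ 18.015 g/mol = 0.42920 mol
mass O = 3.438 − (1.2887 + 0.43263) = 1.7166 g → mol O = 1.7166 ÷ 15.999 = 0.10730 mol
Divide by the smallest (0.10730 mol): C 1.000, H 4.000, O 1.000

CH4O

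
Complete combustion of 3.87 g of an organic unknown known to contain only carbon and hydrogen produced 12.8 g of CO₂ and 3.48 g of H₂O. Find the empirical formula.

mol C = 12.8 g CO₂ ÷ 44.009 g/mol = 0.2908 mol
mol H = 2 × 3.48 g H₂O ÷ 18.015 g/mol = 0.3863 mol
Divide by the smallest (0.2908 mol): C 1.000, H 1.328
Multiplying each by 3 gives whole numbers: C 3.00, H 3.98

C3H4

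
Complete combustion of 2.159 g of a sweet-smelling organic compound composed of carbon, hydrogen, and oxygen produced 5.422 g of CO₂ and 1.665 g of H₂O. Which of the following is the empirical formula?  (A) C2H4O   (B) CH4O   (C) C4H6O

mol C = 5.422 g CO₂ ÷ 44.009 g/mol = 0.12320 mol
mol H = 2 × 1.665 g H₂O ÷ 18.015 g/mol = 0.18485 mol
mass O = 2.159 − (1.4798 + 0.18632) = 0.49290 g → mol O = 0.49290 ÷ 15.999 = 0.030808 mol
Divide by the smallest (0.030808 mol): C 3.999, H 6.000, O 1.000

(C) C4H6O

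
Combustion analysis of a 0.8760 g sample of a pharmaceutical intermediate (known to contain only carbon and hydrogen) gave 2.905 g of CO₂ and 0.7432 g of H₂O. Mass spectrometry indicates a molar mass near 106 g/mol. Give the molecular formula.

C8H10

mol C = 2.905 g CO₂ ÷ 44.009 g/mol = 0.066009 mol
mol H = 2 × 0.7432 g H₂O ÷ 18.015 g/mol = 0.082509 mol
Divide by the smallest (0.066009 mol): C 1.000, H 1.250
Multiplying each by 4 gives whole numbers: C 4.00, H 5.00
Empirical formula: C4H5
Empirical-formula mass = 53.08 g/mol; 106 ÷ 53.08 ≈ 2, so the molecular formula is C8H10.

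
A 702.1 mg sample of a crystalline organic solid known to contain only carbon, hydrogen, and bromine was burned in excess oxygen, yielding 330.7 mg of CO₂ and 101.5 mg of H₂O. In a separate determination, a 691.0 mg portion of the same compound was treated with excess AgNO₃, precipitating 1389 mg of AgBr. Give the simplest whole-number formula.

C2H3Br2

mol C = 0.3307 g CO₂ ÷ 44.009 g/mol = 0.0075144 mol
mol H = 2 × 0.1015 g H₂O ÷ 18.015 g/mol = 0.011268 mol
From the AgBr data: mol Br per gram of compound = (1.389 ÷ 187.772) ÷ 0.6910 = 0.010705 mol/g, so in the 0.7021 g combustion sample mol Br = 0.0075161 mol
Divide by the smallest (0.0075144 mol): C 1.000, H 1.500, Br 1.000
Multiplying each by 2 gives whole numbers: C 2.00, H 3.00, Br 2.00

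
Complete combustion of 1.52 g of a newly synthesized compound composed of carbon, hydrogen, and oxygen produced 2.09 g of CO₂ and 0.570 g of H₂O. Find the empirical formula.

mol C = 2.09 g CO₂ ÷ 44.009 g/mol = 0.04749 mol
mol H = 2 × 0.570 g H₂O ÷ 18.015 g/mol = 0.06328 mol
mass O = 1.52 − (0.5704 + 0.06379) = 0.8858 g → mol O = 0.8858 ÷ 15.999 = 0.05537 mol
Divide by the smallest (0.04749 mol): C 1.000, H 1.332, O 1.166
Multiplying each by 6 gives whole numbers: C 6.00, H 7.99, O 7.00

C6H8O7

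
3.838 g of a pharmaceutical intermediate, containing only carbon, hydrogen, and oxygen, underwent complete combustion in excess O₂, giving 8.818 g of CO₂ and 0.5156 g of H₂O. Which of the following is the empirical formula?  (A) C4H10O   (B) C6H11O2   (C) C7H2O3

(C) C7H2O3

mol C = 8.818 g CO₂ ÷ 44.009 g/mol = 0.20037 mol
mol H = 2 × 0.5156 g H₂O ÷ 18.015 g/mol = 0.057241 mol
mass O = 3.838 − (2.4066 + 0.057699) = 1.3737 g → mol O = 1.3737 ÷ 15.999 = 0.085860 mol
Divide by the smallest (0.057241 mol): C 3.500, H 1.000, O 1.500
Multiplying each by 2 gives whole numbers: C 7.00, H 2.00, O 3.00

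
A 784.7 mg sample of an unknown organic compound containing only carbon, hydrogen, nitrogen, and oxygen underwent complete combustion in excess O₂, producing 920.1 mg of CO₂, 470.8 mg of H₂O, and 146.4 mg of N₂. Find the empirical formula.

C2H5NO2

mol C = 0.9201 g CO₂ ÷ 44.009 g/mol = 0.020907 mol
mol H = 2 × 0.4708 g H₂O ÷ 18.015 g/mol = 0.052268 mol
mol N = 2 × 0.1464 g N₂ ÷ 28.014 g/mol = 0.010452 mol
mass O = 0.7847 − (0.25112 + 0.052686 + 0.14640) = 0.33450 g → mol O = 0.33450 ÷ 15.999 = 0.020908 mol
Divide by the smallest (0.010452 mol): C 2.000, H 5.001, N 1.000, O 2.000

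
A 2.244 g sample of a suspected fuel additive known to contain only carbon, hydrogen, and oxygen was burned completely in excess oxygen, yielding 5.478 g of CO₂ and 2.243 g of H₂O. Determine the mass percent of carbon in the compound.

66.62%

mol C = 5.478 g CO₂ ÷ 44.009 g/mol = 0.12447 mol
mol H = 2 × 2.243 g H₂O ÷ 18.015 g/mol = 0.24901 mol
mass O = 2.244 − (1.4951 + 0.25101) = 0.49793 g → mol O = 0.49793 ÷ 15.999 = 0.031123 mol
mass % C = 1.4951 g ÷ 2.244 g × 100%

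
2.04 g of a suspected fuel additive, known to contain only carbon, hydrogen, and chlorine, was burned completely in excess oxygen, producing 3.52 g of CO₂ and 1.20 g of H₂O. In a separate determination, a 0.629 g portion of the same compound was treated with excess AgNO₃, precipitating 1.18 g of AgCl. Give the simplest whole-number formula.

C3H5Cl

mol C = 3.52 g CO₂ ÷ 44.009 g/mol = 0.07998 mol
mol H = 2 × 1.20 g H₂O ÷ 18.015 g/mol = 0.1332 mol
From the AgCl data: mol Cl per gram of compound = (1.18 ÷ 143.318) ÷ 0.629 = 0.01309 mol/g, so in the 2.04 g combustion sample mol Cl = 0.02670 mol
Divide by the smallest (0.02670 mol): C 2.995, H 4.989, Cl 1.000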